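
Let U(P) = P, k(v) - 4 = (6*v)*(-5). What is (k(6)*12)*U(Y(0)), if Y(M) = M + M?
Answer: 0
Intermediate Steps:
Y(M) = 2*M
k(v) = 4 - 30*v (k(v) = 4 + (6*v)*(-5) = 4 - 30*v)
(k(6)*12)*U(Y(0)) = ((4 - 30*6)*12)*(2*0) = ((4 - 180)*12)*0 = -176*12*0 = -2112*0 = 0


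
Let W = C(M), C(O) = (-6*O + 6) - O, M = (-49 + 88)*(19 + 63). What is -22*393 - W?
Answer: 13734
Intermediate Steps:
M = 3198 (M = 39*82 = 3198)
C(O) = 6 - 7*O (C(O) = (6 - 6*O) - O = 6 - 7*O)
W = -22380 (W = 6 - 7*3198 = 6 - 22386 = -22380)
-22*393 - W = -22*393 - 1*(-22380) = -8646 + 22380 = 13734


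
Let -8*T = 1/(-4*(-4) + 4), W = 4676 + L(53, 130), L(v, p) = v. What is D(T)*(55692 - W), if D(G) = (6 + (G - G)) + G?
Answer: 48873517/160 ≈ 3.0546e+5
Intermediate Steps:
W = 4729 (W = 4676 + 53 = 4729)
T = -1/160 (T = -1/(8*(-4*(-4) + 4)) = -1/(8*(16 + 4)) = -⅛/20 = -⅛*1/20 = -1/160 ≈ -0.0062500)
D(G) = 6 + G (D(G) = (6 + 0) + G = 6 + G)
D(T)*(55692 - W) = (6 - 1/160)*(55692 - 1*4729) = 959*(55692 - 4729)/160 = (959/160)*50963 = 48873517/160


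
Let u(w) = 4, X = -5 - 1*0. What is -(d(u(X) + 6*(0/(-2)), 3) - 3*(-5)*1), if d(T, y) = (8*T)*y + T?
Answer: -115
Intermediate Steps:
X = -5 (X = -5 + 0 = -5)
d(T, y) = T + 8*T*y (d(T, y) = 8*T*y + T = T + 8*T*y)
-(d(u(X) + 6*(0/(-2)), 3) - 3*(-5)*1) = -((4 + 6*(0/(-2)))*(1 + 8*3) - 3*(-5)*1) = -((4 + 6*(0*(-1/2)))*(1 + 24) + 15*1) = -((4 + 6*0)*25 + 15) = -((4 + 0)*25 + 15) = -(4*25 + 15) = -(100 + 15) = -1*115 = -115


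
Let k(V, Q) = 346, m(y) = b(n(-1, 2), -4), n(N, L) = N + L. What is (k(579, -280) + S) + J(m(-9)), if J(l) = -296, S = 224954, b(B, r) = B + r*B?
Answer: 225004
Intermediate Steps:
n(N, L) = L + N
b(B, r) = B + B*r
m(y) = -3 (m(y) = (2 - 1)*(1 - 4) = 1*(-3) = -3)
(k(579, -280) + S) + J(m(-9)) = (346 + 224954) - 296 = 225300 - 296 = 225004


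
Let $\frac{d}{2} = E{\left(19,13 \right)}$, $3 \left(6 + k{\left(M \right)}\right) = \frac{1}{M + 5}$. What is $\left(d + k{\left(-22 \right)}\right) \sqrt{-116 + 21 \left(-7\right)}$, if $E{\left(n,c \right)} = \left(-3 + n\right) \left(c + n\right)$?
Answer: $\frac{51917 i \sqrt{263}}{51} \approx 16509.0 i$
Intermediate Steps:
$k{\left(M \right)} = -6 + \frac{1}{3 \left(5 + M\right)}$ ($k{\left(M \right)} = -6 + \frac{1}{3 \left(M + 5\right)} = -6 + \frac{1}{3 \left(5 + M\right)}$)
$d = 1024$ ($d = 2 \left(19^{2} - 39 - 57 + 13 \cdot 19\right) = 2 \left(361 - 39 - 57 + 247\right) = 2 \cdot 512 = 1024$)
$\left(d + k{\left(-22 \right)}\right) \sqrt{-116 + 21 \left(-7\right)} = \left(1024 + \frac{-89 - -396}{3 \left(5 - 22\right)}\right) \sqrt{-116 + 21 \left(-7\right)} = \left(1024 + \frac{-89 + 396}{3 \left(-17\right)}\right) \sqrt{-116 - 147} = \left(1024 + \frac{1}{3} \left(- \frac{1}{17}\right) 307\right) \sqrt{-263} = \left(1024 - \frac{307}{51}\right) i \sqrt{263} = \frac{51917 i \sqrt{263}}{51}$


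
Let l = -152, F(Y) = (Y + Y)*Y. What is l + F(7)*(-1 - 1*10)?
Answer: -1230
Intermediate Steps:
F(Y) = 2*Y² (F(Y) = (2*Y)*Y = 2*Y²)
l + F(7)*(-1 - 1*10) = -152 + (2*7²)*(-1 - 1*10) = -152 + (2*49)*(-1 - 10) = -152 + 98*(-11) = -152 - 1078 = -1230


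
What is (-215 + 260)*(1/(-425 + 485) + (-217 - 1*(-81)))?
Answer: -24477/4 ≈ -6119.3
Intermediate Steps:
(-215 + 260)*(1/(-425 + 485) + (-217 - 1*(-81))) = 45*(1/60 + (-217 + 81)) = 45*(1/60 - 136) = 45*(-8159/60) = -24477/4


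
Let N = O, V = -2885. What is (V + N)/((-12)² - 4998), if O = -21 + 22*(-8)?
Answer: 1541/2427 ≈ 0.63494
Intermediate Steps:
O = -197 (O = -21 - 176 = -197)
N = -197
(V + N)/((-12)² - 4998) = (-2885 - 197)/((-12)² - 4998) = -3082/(144 - 4998) = -3082/(-4854) = -3082*(-1/4854) = 1541/2427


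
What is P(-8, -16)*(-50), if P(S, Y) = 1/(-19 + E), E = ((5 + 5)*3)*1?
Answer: -50/11 ≈ -4.5455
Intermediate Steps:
E = 30 (E = (10*3)*1 = 30*1 = 30)
P(S, Y) = 1/11 (P(S, Y) = 1/(-19 + 30) = 1/11)
P(-8, -16)*(-50) = (1/11)*(-50) = -50/11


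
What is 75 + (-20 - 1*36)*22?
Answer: -1157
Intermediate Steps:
75 + (-20 - 1*36)*22 = 75 + (-20 - 36)*22 = 75 - 56*22 = 75 - 1232 = -1157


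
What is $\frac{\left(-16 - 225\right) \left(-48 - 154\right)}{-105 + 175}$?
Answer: $\frac{24341}{35} \approx 695.46$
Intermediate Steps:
$\frac{\left(-16 - 225\right) \left(-48 - 154\right)}{-105 + 175} = \frac{\left(-241\right) \left(-202\right)}{70} = 48682 \cdot \frac{1}{70} = \frac{24341}{35}$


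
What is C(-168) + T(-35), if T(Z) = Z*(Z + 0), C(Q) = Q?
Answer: 1057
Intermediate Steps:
T(Z) = Z² (T(Z) = Z*Z = Z²)
C(-168) + T(-35) = -168 + (-35)² = -168 + 1225 = 1057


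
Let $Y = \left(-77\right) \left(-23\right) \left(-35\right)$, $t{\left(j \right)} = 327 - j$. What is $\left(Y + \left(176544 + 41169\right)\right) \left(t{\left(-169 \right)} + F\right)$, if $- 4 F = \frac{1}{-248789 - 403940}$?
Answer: $\frac{50417498168084}{652729} \approx 7.7241 \cdot 10^{7}$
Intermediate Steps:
$Y = -61985$ ($Y = 1771 \left(-35\right) = -61985$)
$F = \frac{1}{2610916}$ ($F = - \frac{1}{4 \left(-248789 - 403940\right)} = - \frac{1}{4 \left(-652729\right)} = \left(- \frac{1}{4}\right) \left(- \frac{1}{652729}\right) = \frac{1}{2610916} \approx 3.8301 \cdot 10^{-7}$)
$\left(Y + \left(176544 + 41169\right)\right) \left(t{\left(-169 \right)} + F\right) = \left(-61985 + \left(176544 + 41169\right)\right) \left(\left(327 - -169\right) + \frac{1}{2610916}\right) = \left(-61985 + 217713\right) \left(\left(327 + 169\right) + \frac{1}{2610916}\right) = 155728 \left(496 + \frac{1}{2610916}\right) = 155728 \cdot \frac{1295014337}{2610916} = \frac{50417498168084}{652729}$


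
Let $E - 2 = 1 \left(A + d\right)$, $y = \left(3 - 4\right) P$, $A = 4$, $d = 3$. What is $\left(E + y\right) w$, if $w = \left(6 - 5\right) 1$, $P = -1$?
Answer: $10$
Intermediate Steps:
$y = 1$ ($y = \left(3 - 4\right) \left(-1\right) = \left(-1\right) \left(-1\right) = 1$)
$E = 9$ ($E = 2 + 1 \left(4 + 3\right) = 2 + 1 \cdot 7 = 2 + 7 = 9$)
$w = 1$ ($w = 1 \cdot 1 = 1$)
$\left(E + y\right) w = \left(9 + 1\right) 1 = 10 \cdot 1 = 10$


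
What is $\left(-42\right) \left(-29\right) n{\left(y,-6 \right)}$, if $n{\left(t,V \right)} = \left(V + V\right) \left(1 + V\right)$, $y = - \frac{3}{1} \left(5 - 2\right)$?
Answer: $73080$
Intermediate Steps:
$y = -9$ ($y = \left(-3\right) 1 \cdot 3 = \left(-3\right) 3 = -9$)
$n{\left(t,V \right)} = 2 V \left(1 + V\right)$
$\left(-42\right) \left(-29\right) n{\left(y,-6 \right)} = \left(-42\right) \left(-29\right) 2 \left(-6\right) \left(1 - 6\right) = 1218 \cdot 2 \left(-6\right) \left(-5\right) = 1218 \cdot 60 = 73080$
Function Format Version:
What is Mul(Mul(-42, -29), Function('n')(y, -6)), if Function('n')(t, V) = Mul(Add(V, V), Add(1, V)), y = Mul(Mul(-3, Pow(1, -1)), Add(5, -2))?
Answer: 73080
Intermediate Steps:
y = -9 (y = Mul(Mul(-3, 1), 3) = Mul(-3, 3) = -9)
Function('n')(t, V) = Mul(2, V, Add(1, V)) (Function('n')(t, V) = Mul(Mul(2, V), Add(1, V)) = Mul(2, V, Add(1, V)))
Mul(Mul(-42, -29), Function('n')(y, -6)) = Mul(Mul(-42, -29), Mul(2, -6, Add(1, -6))) = Mul(1218, Mul(2, -6, -5)) = Mul(1218, 60) = 73080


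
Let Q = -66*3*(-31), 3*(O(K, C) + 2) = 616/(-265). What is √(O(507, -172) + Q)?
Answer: 8*√60587745/795 ≈ 78.328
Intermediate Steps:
O(K, C) = -2206/795 (O(K, C) = -2 + (616/(-265))/3 = -2 + (616*(-1/265))/3 = -2 + (⅓)*(-616/265) = -2 - 616/795 = -2206/795)
Q = 6138 (Q = -198*(-31) = 6138)
√(O(507, -172) + Q) = √(-2206/795 + 6138) = √(4877504/795) = 8*√60587745/795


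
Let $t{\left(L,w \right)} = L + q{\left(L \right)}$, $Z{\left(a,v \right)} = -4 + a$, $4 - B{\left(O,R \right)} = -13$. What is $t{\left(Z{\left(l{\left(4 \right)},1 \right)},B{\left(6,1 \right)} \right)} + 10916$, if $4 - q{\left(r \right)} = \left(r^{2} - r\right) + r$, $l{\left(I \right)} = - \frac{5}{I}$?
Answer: $\frac{174195}{16} \approx 10887.0$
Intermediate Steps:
$q{\left(r \right)} = 4 - r^{2}$ ($q{\left(r \right)} = 4 - \left(\left(r^{2} - r\right) + r\right) = 4 - r^{2}$)
$B{\left(O,R \right)} = 17$ ($B{\left(O,R \right)} = 4 - -13 = 4 + 13 = 17$)
$t{\left(L,w \right)} = 4 + L - L^{2}$ ($t{\left(L,w \right)} = L - \left(-4 + L^{2}\right) = 4 + L - L^{2}$)
$t{\left(Z{\left(l{\left(4 \right)},1 \right)},B{\left(6,1 \right)} \right)} + 10916 = \left(4 - \left(4 + \frac{5}{4}\right) - \left(-4 - \frac{5}{4}\right)^{2}\right) + 10916 = \left(4 - \frac{21}{4} - \left(-4 - \frac{5}{4}\right)^{2}\right) + 10916 = \left(4 - \frac{21}{4} - \left(- \frac{21}{4}\right)^{2}\right) + 10916 = \left(4 - \frac{21}{4} - \frac{441}{16}\right) + 10916 = - \frac{461}{16} + 10916 = \frac{174195}{16}$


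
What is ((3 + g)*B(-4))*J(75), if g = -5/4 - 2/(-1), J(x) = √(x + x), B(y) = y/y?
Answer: 75*√6/4 ≈ 45.928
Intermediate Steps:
B(y) = 1
J(x) = √2*√x (J(x) = √(2*x) = √2*√x)
g = ¾ (g = -5*¼ - 2*(-1) = -5/4 + 2 = ¾ ≈ 0.75000)
((3 + g)*B(-4))*J(75) = ((3 + ¾)*1)*(√2*√75) = ((15/4)*1)*(√2*(5*√3)) = 15*(5*√6)/4 = 75*√6/4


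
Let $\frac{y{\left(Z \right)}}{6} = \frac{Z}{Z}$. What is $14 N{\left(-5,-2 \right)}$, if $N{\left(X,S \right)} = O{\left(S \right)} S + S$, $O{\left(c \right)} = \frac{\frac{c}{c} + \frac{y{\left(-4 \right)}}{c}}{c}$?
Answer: $-56$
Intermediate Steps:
$y{\left(Z \right)} = 6$ ($y{\left(Z \right)} = 6 \frac{Z}{Z} = 6 \cdot 1 = 6$)
$O{\left(c \right)} = \frac{1 + \frac{6}{c}}{c}$ ($O{\left(c \right)} = \frac{\frac{c}{c} + \frac{6}{c}}{c} = \frac{1 + \frac{6}{c}}{c}$)
$N{\left(X,S \right)} = S + \frac{6 + S}{S}$ ($N{\left(X,S \right)} = \frac{6 + S}{S^{2}} S + S = \frac{6 + S}{S} + S = S + \frac{6 + S}{S}$)
$14 N{\left(-5,-2 \right)} = 14 \left(1 - 2 + \frac{6}{-2}\right) = 14 \left(1 - 2 + 6 \left(- \frac{1}{2}\right)\right) = 14 \left(1 - 2 - 3\right) = 14 \left(-4\right) = -56$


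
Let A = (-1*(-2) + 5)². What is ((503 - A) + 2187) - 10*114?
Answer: 1501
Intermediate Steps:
A = 49 (A = (2 + 5)² = 7² = 49)
((503 - A) + 2187) - 10*114 = ((503 - 1*49) + 2187) - 10*114 = ((503 - 49) + 2187) - 1*1140 = (454 + 2187) - 1140 = 2641 - 1140 = 1501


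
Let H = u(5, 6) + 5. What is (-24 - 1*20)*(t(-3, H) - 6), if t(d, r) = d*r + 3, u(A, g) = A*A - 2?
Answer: 3828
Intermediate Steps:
u(A, g) = -2 + A**2 (u(A, g) = A**2 - 2 = -2 + A**2)
H = 28 (H = (-2 + 5**2) + 5 = (-2 + 25) + 5 = 23 + 5 = 28)
t(d, r) = 3 + d*r
(-24 - 1*20)*(t(-3, H) - 6) = (-24 - 1*20)*((3 - 3*28) - 6) = (-24 - 20)*((3 - 84) - 6) = -44*(-81 - 6) = -44*(-87) = 3828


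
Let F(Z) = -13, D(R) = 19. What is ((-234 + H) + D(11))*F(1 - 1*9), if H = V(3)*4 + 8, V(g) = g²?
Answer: 2223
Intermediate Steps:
H = 44 (H = 3²*4 + 8 = 9*4 + 8 = 36 + 8 = 44)
((-234 + H) + D(11))*F(1 - 1*9) = ((-234 + 44) + 19)*(-13) = (-190 + 19)*(-13) = -171*(-13) = 2223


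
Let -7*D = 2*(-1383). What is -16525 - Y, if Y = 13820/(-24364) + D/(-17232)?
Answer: -2023471225329/122453464 ≈ -16524.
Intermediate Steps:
D = 2766/7 (D = -2*(-1383)/7 = -⅐*(-2766) = 2766/7 ≈ 395.14)
Y = -72267271/122453464 (Y = 13820/(-24364) + (2766/7)/(-17232) = 13820*(-1/24364) + (2766/7)*(-1/17232) = -3455/6091 - 461/20104 = -72267271/122453464 ≈ -0.59016)
-16525 - Y = -16525 - 1*(-72267271/122453464) = -16525 + 72267271/122453464 = -2023471225329/122453464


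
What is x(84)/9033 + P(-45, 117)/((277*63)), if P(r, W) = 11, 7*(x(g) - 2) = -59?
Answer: -4274/52544961 ≈ -8.1340e-5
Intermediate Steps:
x(g) = -45/7 (x(g) = 2 + (1/7)*(-59) = 2 - 59/7 = -45/7)
x(84)/9033 + P(-45, 117)/((277*63)) = -45/7/9033 + 11/((277*63)) = -45/7*1/9033 + 11/17451 = -15/21077 + 11*(1/17451) = -15/21077 + 11/17451 = -4274/52544961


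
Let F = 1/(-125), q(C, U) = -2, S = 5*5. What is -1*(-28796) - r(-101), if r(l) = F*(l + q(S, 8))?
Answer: 3599397/125 ≈ 28795.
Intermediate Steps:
S = 25
F = -1/125 ≈ -0.0080000
r(l) = 2/125 - l/125 (r(l) = -(l - 2)/125 = -(-2 + l)/125 = 2/125 - l/125)
-1*(-28796) - r(-101) = -1*(-28796) - (2/125 - 1/125*(-101)) = 28796 - (2/125 + 101/125) = 28796 - 1*103/125 = 28796 - 103/125 = 3599397/125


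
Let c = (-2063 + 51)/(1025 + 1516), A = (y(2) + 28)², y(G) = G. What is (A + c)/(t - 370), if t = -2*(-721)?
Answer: 285611/340494 ≈ 0.83881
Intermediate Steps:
A = 900 (A = (2 + 28)² = 30² = 900)
c = -2012/2541 ≈ -0.79181
t = 1442
(A + c)/(t - 370) = (900 - 2012/2541)/(1442 - 370) = (2284888/2541)/1072 = (2284888/2541)*(1/1072) = 285611/340494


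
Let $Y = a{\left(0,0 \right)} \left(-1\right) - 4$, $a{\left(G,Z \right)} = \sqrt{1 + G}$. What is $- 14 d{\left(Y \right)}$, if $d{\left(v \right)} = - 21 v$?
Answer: $-1470$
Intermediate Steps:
$Y = -5$ ($Y = \sqrt{1 + 0} \left(-1\right) - 4 = \sqrt{1} \left(-1\right) - 4 = 1 \left(-1\right) - 4 = -1 - 4 = -5$)
$- 14 d{\left(Y \right)} = - 14 \left(\left(-21\right) \left(-5\right)\right) = \left(-14\right) 105 = -1470$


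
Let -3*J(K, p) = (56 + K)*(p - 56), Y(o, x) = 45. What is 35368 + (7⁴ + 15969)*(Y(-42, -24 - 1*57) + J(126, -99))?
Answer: 520803754/3 ≈ 1.7360e+8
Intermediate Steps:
J(K, p) = -(-56 + p)*(56 + K)/3 (J(K, p) = -(56 + K)*(p - 56)/3 = -(56 + K)*(-56 + p)/3 = -(-56 + p)*(56 + K)/3)
35368 + (7⁴ + 15969)*(Y(-42, -24 - 1*57) + J(126, -99)) = 35368 + (7⁴ + 15969)*(45 + (3136/3 - 56/3*(-99) + (56/3)*126 - ⅓*126*(-99))) = 35368 + (2401 + 15969)*(45 + (3136/3 + 1848 + 2352 + 4158)) = 35368 + 18370*(45 + 28210/3) = 35368 + 18370*(28345/3) = 35368 + 520697650/3 = 520803754/3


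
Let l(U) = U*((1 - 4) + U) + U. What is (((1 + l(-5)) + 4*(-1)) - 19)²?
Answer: 169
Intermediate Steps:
l(U) = U + U*(-3 + U) (l(U) = U*(-3 + U) + U = U + U*(-3 + U))
(((1 + l(-5)) + 4*(-1)) - 19)² = (((1 - 5*(-2 - 5)) + 4*(-1)) - 19)² = (((1 - 5*(-7)) - 4) - 19)² = (((1 + 35) - 4) - 19)² = ((36 - 4) - 19)² = (32 - 19)² = 13² = 169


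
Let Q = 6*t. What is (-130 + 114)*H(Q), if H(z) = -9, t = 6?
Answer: 144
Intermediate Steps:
Q = 36 (Q = 6*6 = 36)
(-130 + 114)*H(Q) = (-130 + 114)*(-9) = -16*(-9) = 144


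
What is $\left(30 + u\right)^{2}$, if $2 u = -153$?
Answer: $\frac{8649}{4} \approx 2162.3$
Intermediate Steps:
$u = - \frac{153}{2}$ ($u = \frac{1}{2} \left(-153\right) = - \frac{153}{2} \approx -76.5$)
$\left(30 + u\right)^{2} = \left(30 - \frac{153}{2}\right)^{2} = \left(- \frac{93}{2}\right)^{2} = \frac{8649}{4}$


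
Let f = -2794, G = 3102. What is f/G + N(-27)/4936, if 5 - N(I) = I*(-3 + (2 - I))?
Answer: -527185/695976 ≈ -0.75748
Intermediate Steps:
N(I) = 5 - I*(-1 - I) (N(I) = 5 - I*(-3 + (2 - I)) = 5 - I*(-1 - I))
f/G + N(-27)/4936 = -2794/3102 + (5 - 27 + (-27)²)/4936 = -2794*1/3102 + (5 - 27 + 729)*(1/4936) = -127/141 + 707*(1/4936) = -127/141 + 707/4936 = -527185/695976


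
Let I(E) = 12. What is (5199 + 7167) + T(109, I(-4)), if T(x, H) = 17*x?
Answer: 14219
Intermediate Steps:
(5199 + 7167) + T(109, I(-4)) = (5199 + 7167) + 17*109 = 12366 + 1853 = 14219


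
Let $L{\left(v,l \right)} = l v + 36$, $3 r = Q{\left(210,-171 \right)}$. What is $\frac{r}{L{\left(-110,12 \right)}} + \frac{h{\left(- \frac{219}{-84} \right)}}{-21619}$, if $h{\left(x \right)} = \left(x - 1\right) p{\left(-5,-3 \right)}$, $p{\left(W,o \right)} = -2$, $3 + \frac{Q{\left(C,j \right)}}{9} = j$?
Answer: $\frac{6585393}{16192631} \approx 0.40669$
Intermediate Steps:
$Q{\left(C,j \right)} = -27 + 9 j$
$r = -522$ ($r = \frac{-27 + 9 \left(-171\right)}{3} = \frac{-27 - 1539}{3} = \frac{1}{3} \left(-1566\right) = -522$)
$h{\left(x \right)} = 2 - 2 x$ ($h{\left(x \right)} = \left(x - 1\right) \left(-2\right) = \left(-1 + x\right) \left(-2\right) = 2 - 2 x$)
$L{\left(v,l \right)} = 36 + l v$
$\frac{r}{L{\left(-110,12 \right)}} + \frac{h{\left(- \frac{219}{-84} \right)}}{-21619} = - \frac{522}{36 + 12 \left(-110\right)} + \frac{2 - 2 \left(- \frac{219}{-84}\right)}{-21619} = - \frac{522}{36 - 1320} + \left(2 - 2 \left(\left(-219\right) \left(- \frac{1}{84}\right)\right)\right) \left(- \frac{1}{21619}\right) = - \frac{522}{-1284} + \left(2 - \frac{73}{14}\right) \left(- \frac{1}{21619}\right) = \left(-522\right) \left(- \frac{1}{1284}\right) + \left(2 - \frac{73}{14}\right) \left(- \frac{1}{21619}\right) = \frac{87}{214} - - \frac{45}{302666} = \frac{87}{214} + \frac{45}{302666} = \frac{6585393}{16192631}$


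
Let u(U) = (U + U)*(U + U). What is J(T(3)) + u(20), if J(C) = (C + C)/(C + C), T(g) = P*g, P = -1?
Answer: 1601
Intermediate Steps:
T(g) = -g
J(C) = 1 (J(C) = (2*C)/((2*C)) = (2*C)*(1/(2*C)) = 1)
u(U) = 4*U**2 (u(U) = (2*U)*(2*U) = 4*U**2)
J(T(3)) + u(20) = 1 + 4*20**2 = 1 + 4*400 = 1 + 1600 = 1601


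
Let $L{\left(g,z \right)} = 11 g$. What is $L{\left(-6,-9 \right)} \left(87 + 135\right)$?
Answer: $-14652$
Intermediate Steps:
$L{\left(-6,-9 \right)} \left(87 + 135\right) = 11 \left(-6\right) \left(87 + 135\right) = \left(-66\right) 222 = -14652$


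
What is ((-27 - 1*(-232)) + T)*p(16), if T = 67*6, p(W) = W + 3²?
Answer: 15175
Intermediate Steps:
p(W) = 9 + W (p(W) = W + 9 = 9 + W)
T = 402
((-27 - 1*(-232)) + T)*p(16) = ((-27 - 1*(-232)) + 402)*(9 + 16) = ((-27 + 232) + 402)*25 = (205 + 402)*25 = 607*25 = 15175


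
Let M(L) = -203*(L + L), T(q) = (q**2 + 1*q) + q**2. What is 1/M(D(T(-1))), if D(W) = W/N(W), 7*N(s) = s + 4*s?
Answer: -5/2842 ≈ -0.0017593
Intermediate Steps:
T(q) = q + 2*q**2 (T(q) = (q**2 + q) + q**2 = (q + q**2) + q**2 = q + 2*q**2)
N(s) = 5*s/7 (N(s) = (s + 4*s)/7 = (5*s)/7 = 5*s/7)
D(W) = 7/5 (D(W) = W/((5*W/7)) = W*(7/(5*W)) = 7/5)
M(L) = -406*L
1/M(D(T(-1))) = 1/(-406*7/5) = 1/(-2842/5) = -5/2842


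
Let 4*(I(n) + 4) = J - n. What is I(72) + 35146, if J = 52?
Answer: 35137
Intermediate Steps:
I(n) = 9 - n/4 (I(n) = -4 + (52 - n)/4 = -4 + (13 - n/4) = 9 - n/4)
I(72) + 35146 = (9 - ¼*72) + 35146 = (9 - 18) + 35146 = -9 + 35146 = 35137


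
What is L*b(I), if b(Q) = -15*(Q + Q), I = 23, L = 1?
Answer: -690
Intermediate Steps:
b(Q) = -30*Q
L*b(I) = 1*(-30*23) = 1*(-690) = -690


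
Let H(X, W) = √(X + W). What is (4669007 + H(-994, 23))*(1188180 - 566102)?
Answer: 2904486536546 + 622078*I*√971 ≈ 2.9045e+12 + 1.9384e+7*I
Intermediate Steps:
H(X, W) = √(W + X)
(4669007 + H(-994, 23))*(1188180 - 566102) = (4669007 + √(23 - 994))*(1188180 - 566102) = (4669007 + √(-971))*622078 = (4669007 + I*√971)*622078 = 2904486536546 + 622078*I*√971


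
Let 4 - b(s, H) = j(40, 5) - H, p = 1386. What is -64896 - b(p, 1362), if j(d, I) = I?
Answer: -66257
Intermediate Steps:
b(s, H) = -1 + H (b(s, H) = 4 - (5 - H) = 4 + (-5 + H) = -1 + H)
-64896 - b(p, 1362) = -64896 - (-1 + 1362) = -64896 - 1*1361 = -64896 - 1361 = -66257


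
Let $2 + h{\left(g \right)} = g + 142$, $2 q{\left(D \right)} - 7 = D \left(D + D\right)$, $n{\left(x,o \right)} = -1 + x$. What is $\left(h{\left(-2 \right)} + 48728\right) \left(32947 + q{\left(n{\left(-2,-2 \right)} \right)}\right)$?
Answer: $1610598927$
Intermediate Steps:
$q{\left(D \right)} = \frac{7}{2} + D^{2}$ ($q{\left(D \right)} = \frac{7}{2} + \frac{D \left(D + D\right)}{2} = \frac{7}{2} + \frac{D 2 D}{2} = \frac{7}{2} + \frac{2 D^{2}}{2} = \frac{7}{2} + D^{2}$)
$h{\left(g \right)} = 140 + g$ ($h{\left(g \right)} = -2 + \left(g + 142\right) = -2 + \left(142 + g\right) = 140 + g$)
$\left(h{\left(-2 \right)} + 48728\right) \left(32947 + q{\left(n{\left(-2,-2 \right)} \right)}\right) = \left(\left(140 - 2\right) + 48728\right) \left(32947 + \left(\frac{7}{2} + \left(-1 - 2\right)^{2}\right)\right) = \left(138 + 48728\right) \left(32947 + \left(\frac{7}{2} + \left(-3\right)^{2}\right)\right) = 48866 \left(32947 + \left(\frac{7}{2} + 9\right)\right) = 48866 \left(32947 + \frac{25}{2}\right) = 48866 \cdot \frac{65919}{2} = 1610598927$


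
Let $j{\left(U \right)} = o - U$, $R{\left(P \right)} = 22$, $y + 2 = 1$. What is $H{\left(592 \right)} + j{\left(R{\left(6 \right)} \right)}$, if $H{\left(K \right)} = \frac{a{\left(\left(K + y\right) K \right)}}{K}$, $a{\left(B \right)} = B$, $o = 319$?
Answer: $888$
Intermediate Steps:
$y = -1$ ($y = -2 + 1 = -1$)
$H{\left(K \right)} = -1 + K$ ($H{\left(K \right)} = \frac{\left(K - 1\right) K}{K} = \frac{\left(-1 + K\right) K}{K} = \frac{K \left(-1 + K\right)}{K} = -1 + K$)
$j{\left(U \right)} = 319 - U$
$H{\left(592 \right)} + j{\left(R{\left(6 \right)} \right)} = \left(-1 + 592\right) + \left(319 - 22\right) = 591 + \left(319 - 22\right) = 591 + 297 = 888$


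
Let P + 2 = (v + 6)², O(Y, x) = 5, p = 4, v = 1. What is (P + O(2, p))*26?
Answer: 1352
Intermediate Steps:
P = 47 (P = -2 + (1 + 6)² = -2 + 7² = -2 + 49 = 47)
(P + O(2, p))*26 = (47 + 5)*26 = 52*26 = 1352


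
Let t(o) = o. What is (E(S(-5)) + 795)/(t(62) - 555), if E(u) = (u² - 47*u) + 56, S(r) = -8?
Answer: -1291/493 ≈ -2.6187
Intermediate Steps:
E(u) = 56 + u² - 47*u
(E(S(-5)) + 795)/(t(62) - 555) = ((56 + (-8)² - 47*(-8)) + 795)/(62 - 555) = ((56 + 64 + 376) + 795)/(-493) = (496 + 795)*(-1/493) = 1291*(-1/493) = -1291/493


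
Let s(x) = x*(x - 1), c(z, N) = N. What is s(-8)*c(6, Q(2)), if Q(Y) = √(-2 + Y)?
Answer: 0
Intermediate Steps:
s(x) = x*(-1 + x)
s(-8)*c(6, Q(2)) = (-8*(-1 - 8))*√(-2 + 2) = (-8*(-9))*√0 = 72*0 = 0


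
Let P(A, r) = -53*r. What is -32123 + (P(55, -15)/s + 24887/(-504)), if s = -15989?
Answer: -259260101011/8058456 ≈ -32172.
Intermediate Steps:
-32123 + (P(55, -15)/s + 24887/(-504)) = -32123 + (-53*(-15)/(-15989) + 24887/(-504)) = -32123 + (795*(-1/15989) + 24887*(-1/504)) = -32123 + (-795/15989 - 24887/504) = -32123 - 398318923/8058456 = -259260101011/8058456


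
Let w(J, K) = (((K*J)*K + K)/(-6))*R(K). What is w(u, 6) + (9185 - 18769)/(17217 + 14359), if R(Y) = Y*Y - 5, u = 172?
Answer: -126395979/3947 ≈ -32023.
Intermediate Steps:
R(Y) = -5 + Y**2 (R(Y) = Y**2 - 5 = -5 + Y**2)
w(J, K) = (-5 + K**2)*(-K/6 - J*K**2/6) (w(J, K) = (((K*J)*K + K)/(-6))*(-5 + K**2) = (((J*K)*K + K)*(-1/6))*(-5 + K**2) = ((J*K**2 + K)*(-1/6))*(-5 + K**2) = ((K + J*K**2)*(-1/6))*(-5 + K**2) = (-K/6 - J*K**2/6)*(-5 + K**2) = (-5 + K**2)*(-K/6 - J*K**2/6))
w(u, 6) + (9185 - 18769)/(17217 + 14359) = -1/6*6*(1 + 172*6)*(-5 + 6**2) + (9185 - 18769)/(17217 + 14359) = -1/6*6*(1 + 1032)*(-5 + 36) - 9584/31576 = -1/6*6*1033*31 - 9584*1/31576 = -32023 - 1198/3947 = -126395979/3947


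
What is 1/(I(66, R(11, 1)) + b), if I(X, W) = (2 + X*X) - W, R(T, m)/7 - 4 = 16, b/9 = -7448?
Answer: -1/62814 ≈ -1.5920e-5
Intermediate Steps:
b = -67032 (b = 9*(-7448) = -67032)
R(T, m) = 140 (R(T, m) = 28 + 7*16 = 28 + 112 = 140)
I(X, W) = 2 + X**2 - W (I(X, W) = (2 + X**2) - W = 2 + X**2 - W)
1/(I(66, R(11, 1)) + b) = 1/((2 + 66**2 - 1*140) - 67032) = 1/((2 + 4356 - 140) - 67032) = 1/(4218 - 67032) = 1/(-62814) = -1/62814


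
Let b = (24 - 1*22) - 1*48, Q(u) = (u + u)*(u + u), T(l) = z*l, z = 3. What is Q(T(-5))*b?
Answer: -41400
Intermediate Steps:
T(l) = 3*l
Q(u) = 4*u² (Q(u) = (2*u)*(2*u) = 4*u²)
b = -46 (b = (24 - 22) - 48 = 2 - 48 = -46)
Q(T(-5))*b = (4*(3*(-5))²)*(-46) = (4*(-15)²)*(-46) = (4*225)*(-46) = 900*(-46) = -41400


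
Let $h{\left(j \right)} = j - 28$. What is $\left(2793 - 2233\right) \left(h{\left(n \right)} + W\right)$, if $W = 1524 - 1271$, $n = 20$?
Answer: $137200$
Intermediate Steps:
$h{\left(j \right)} = -28 + j$
$W = 253$ ($W = 1524 - 1271 = 253$)
$\left(2793 - 2233\right) \left(h{\left(n \right)} + W\right) = \left(2793 - 2233\right) \left(\left(-28 + 20\right) + 253\right) = \left(2793 - 2233\right) \left(-8 + 253\right) = 560 \cdot 245 = 137200$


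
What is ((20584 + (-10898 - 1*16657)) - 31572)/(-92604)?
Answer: 38543/92604 ≈ 0.41621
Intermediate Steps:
((20584 + (-10898 - 1*16657)) - 31572)/(-92604) = ((20584 + (-10898 - 16657)) - 31572)*(-1/92604) = ((20584 - 27555) - 31572)*(-1/92604) = (-6971 - 31572)*(-1/92604) = -38543*(-1/92604) = 38543/92604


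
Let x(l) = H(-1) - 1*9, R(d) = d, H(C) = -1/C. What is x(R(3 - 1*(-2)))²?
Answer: 64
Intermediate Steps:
x(l) = -8 (x(l) = -1/(-1) - 1*9 = -1*(-1) - 9 = 1 - 9 = -8)
x(R(3 - 1*(-2)))² = (-8)² = 64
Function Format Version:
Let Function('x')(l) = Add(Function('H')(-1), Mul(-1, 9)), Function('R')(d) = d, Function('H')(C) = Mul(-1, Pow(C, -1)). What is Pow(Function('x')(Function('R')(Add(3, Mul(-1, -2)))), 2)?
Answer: 64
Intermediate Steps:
Function('x')(l) = -8 (Function('x')(l) = Add(Mul(-1, Pow(-1, -1)), Mul(-1, 9)) = Add(Mul(-1, -1), -9) = Add(1, -9) = -8)
Pow(Function('x')(Function('R')(Add(3, Mul(-1, -2)))), 2) = Pow(-8, 2) = 64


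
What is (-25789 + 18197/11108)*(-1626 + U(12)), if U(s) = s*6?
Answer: 222568553655/5554 ≈ 4.0074e+7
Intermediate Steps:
U(s) = 6*s
(-25789 + 18197/11108)*(-1626 + U(12)) = (-25789 + 18197/11108)*(-1626 + 6*12) = (-25789 + 18197*(1/11108))*(-1626 + 72) = (-25789 + 18197/11108)*(-1554) = -286446015/11108*(-1554) = 222568553655/5554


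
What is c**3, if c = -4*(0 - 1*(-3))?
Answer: -1728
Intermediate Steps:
c = -12 (c = -4*(0 + 3) = -4*3 = -12)
c**3 = (-12)**3 = -1728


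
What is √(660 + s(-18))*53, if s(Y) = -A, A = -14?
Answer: 53*√674 ≈ 1376.0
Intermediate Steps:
s(Y) = 14 (s(Y) = -1*(-14) = 14)
√(660 + s(-18))*53 = √(660 + 14)*53 = √674*53 = 53*√674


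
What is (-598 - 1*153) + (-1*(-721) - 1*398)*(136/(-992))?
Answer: -98615/124 ≈ -795.28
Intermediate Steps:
(-598 - 1*153) + (-1*(-721) - 1*398)*(136/(-992)) = (-598 - 153) + (721 - 398)*(136*(-1/992)) = -751 + 323*(-17/124) = -751 - 5491/124 = -98615/124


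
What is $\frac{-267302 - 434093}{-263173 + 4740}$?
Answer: $\frac{701395}{258433} \approx 2.714$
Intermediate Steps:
$\frac{-267302 - 434093}{-263173 + 4740} = - \frac{701395}{-258433} = \left(-701395\right) \left(- \frac{1}{258433}\right) = \frac{701395}{258433}$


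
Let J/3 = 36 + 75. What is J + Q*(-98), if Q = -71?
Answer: 7291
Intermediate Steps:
J = 333 (J = 3*(36 + 75) = 3*111 = 333)
J + Q*(-98) = 333 - 71*(-98) = 333 + 6958 = 7291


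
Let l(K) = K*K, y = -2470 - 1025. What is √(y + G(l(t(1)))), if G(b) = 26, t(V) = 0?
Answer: I*√3469 ≈ 58.898*I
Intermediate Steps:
y = -3495
l(K) = K²
√(y + G(l(t(1)))) = √(-3495 + 26) = √(-3469) = I*√3469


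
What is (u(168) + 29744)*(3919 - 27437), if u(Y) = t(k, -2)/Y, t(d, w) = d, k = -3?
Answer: -19586531217/28 ≈ -6.9952e+8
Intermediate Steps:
u(Y) = -3/Y
(u(168) + 29744)*(3919 - 27437) = (-3/168 + 29744)*(3919 - 27437) = (-3*1/168 + 29744)*(-23518) = (-1/56 + 29744)*(-23518) = (1665663/56)*(-23518) = -19586531217/28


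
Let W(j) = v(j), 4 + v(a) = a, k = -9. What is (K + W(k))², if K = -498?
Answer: 261121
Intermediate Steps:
v(a) = -4 + a
W(j) = -4 + j
(K + W(k))² = (-498 + (-4 - 9))² = (-498 - 13)² = (-511)² = 261121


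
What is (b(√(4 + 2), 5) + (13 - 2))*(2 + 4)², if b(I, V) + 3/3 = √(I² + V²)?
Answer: 360 + 36*√31 ≈ 560.44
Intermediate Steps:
b(I, V) = -1 + √(I² + V²)
(b(√(4 + 2), 5) + (13 - 2))*(2 + 4)² = ((-1 + √((√(4 + 2))² + 5²)) + (13 - 2))*(2 + 4)² = ((-1 + √((√6)² + 25)) + 11)*6² = ((-1 + √(6 + 25)) + 11)*36 = ((-1 + √31) + 11)*36 = (10 + √31)*36 = 360 + 36*√31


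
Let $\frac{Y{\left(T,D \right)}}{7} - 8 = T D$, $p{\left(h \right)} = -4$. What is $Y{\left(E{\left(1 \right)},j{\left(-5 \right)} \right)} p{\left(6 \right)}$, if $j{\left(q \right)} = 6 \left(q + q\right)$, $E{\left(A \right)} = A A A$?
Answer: $1456$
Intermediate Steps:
$E{\left(A \right)} = A^{3}$ ($E{\left(A \right)} = A^{2} A = A^{3}$)
$j{\left(q \right)} = 12 q$ ($j{\left(q \right)} = 6 \cdot 2 q = 12 q$)
$Y{\left(T,D \right)} = 56 + 7 D T$ ($Y{\left(T,D \right)} = 56 + 7 T D = 56 + 7 D T$)
$Y{\left(E{\left(1 \right)},j{\left(-5 \right)} \right)} p{\left(6 \right)} = \left(56 + 7 \cdot 12 \left(-5\right) 1^{3}\right) \left(-4\right) = \left(56 + 7 \left(-60\right) 1\right) \left(-4\right) = \left(56 - 420\right) \left(-4\right) = \left(-364\right) \left(-4\right) = 1456$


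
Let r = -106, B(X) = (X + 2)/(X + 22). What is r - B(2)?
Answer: -637/6 ≈ -106.17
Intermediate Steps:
B(X) = (2 + X)/(22 + X)
r - B(2) = -106 - (2 + 2)/(22 + 2) = -106 - 4/24 = -106 - 1*1/6 = -106 - 1/6 = -637/6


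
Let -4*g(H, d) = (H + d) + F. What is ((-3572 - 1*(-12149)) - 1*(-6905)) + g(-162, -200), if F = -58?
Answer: 15587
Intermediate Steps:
g(H, d) = 29/2 - H/4 - d/4 (g(H, d) = -((H + d) - 58)/4 = -(-58 + H + d)/4 = 29/2 - H/4 - d/4)
((-3572 - 1*(-12149)) - 1*(-6905)) + g(-162, -200) = ((-3572 - 1*(-12149)) - 1*(-6905)) + (29/2 - 1/4*(-162) - 1/4*(-200)) = ((-3572 + 12149) + 6905) + (29/2 + 81/2 + 50) = (8577 + 6905) + 105 = 15482 + 105 = 15587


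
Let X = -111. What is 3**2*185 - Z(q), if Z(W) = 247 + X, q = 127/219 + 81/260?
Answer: 1529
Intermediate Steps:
q = 50759/56940 (q = 127*(1/219) + 81*(1/260) = 127/219 + 81/260 = 50759/56940 ≈ 0.89145)
Z(W) = 136 (Z(W) = 247 - 111 = 136)
3**2*185 - Z(q) = 3**2*185 - 1*136 = 9*185 - 136 = 1665 - 136 = 1529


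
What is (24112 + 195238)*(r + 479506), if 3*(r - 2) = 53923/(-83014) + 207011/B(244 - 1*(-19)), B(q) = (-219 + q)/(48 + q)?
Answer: 581214419056431775/2739462 ≈ 2.1216e+11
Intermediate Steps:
B(q) = (-219 + q)/(48 + q)
r = 2672247905989/5478924 (r = 2 + (53923/(-83014) + 207011/(((-219 + (244 - 1*(-19)))/(48 + (244 - 1*(-19))))))/3 = 2 + (53923*(-1/83014) + 207011/(((-219 + (244 + 19))/(48 + (244 + 19)))))/3 = 2 + (-53923/83014 + 207011/(((-219 + 263)/(48 + 263))))/3 = 2 + (-53923/83014 + 207011/((44/311)))/3 = 2 + (-53923/83014 + 207011/(((1/311)*44)))/3 = 2 + (-53923/83014 + 207011/(44/311))/3 = 2 + (-53923/83014 + 207011*(311/44))/3 = 2 + (-53923/83014 + 64380421/44)/3 = 2 + (⅓)*(2672236948141/1826308) = 2 + 2672236948141/5478924 = 2672247905989/5478924 ≈ 4.8773e+5)
(24112 + 195238)*(r + 479506) = (24112 + 195238)*(2672247905989/5478924 + 479506) = 219350*(5299424837533/5478924) = 581214419056431775/2739462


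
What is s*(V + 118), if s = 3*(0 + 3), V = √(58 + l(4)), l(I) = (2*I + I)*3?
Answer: 1062 + 9*√94 ≈ 1149.3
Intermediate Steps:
l(I) = 9*I (l(I) = (3*I)*3 = 9*I)
V = √94 (V = √(58 + 9*4) = √(58 + 36) = √94 ≈ 9.6954)
s = 9 (s = 3*3 = 9)
s*(V + 118) = 9*(√94 + 118) = 9*(118 + √94) = 1062 + 9*√94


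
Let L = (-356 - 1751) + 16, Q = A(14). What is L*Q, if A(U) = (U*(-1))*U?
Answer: 409836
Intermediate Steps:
A(U) = -U**2 (A(U) = (-U)*U = -U**2)
Q = -196 (Q = -1*14**2 = -1*196 = -196)
L = -2091 (L = -2107 + 16 = -2091)
L*Q = -2091*(-196) = 409836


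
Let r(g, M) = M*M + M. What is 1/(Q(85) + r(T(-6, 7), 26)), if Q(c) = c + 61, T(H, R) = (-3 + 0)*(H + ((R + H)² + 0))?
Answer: 1/848 ≈ 0.0011792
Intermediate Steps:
T(H, R) = -3*H - 3*(H + R)² (T(H, R) = -3*(H + ((H + R)² + 0)) = -3*(H + (H + R)²) = -3*H - 3*(H + R)²)
Q(c) = 61 + c
r(g, M) = M + M² (r(g, M) = M² + M = M + M²)
1/(Q(85) + r(T(-6, 7), 26)) = 1/((61 + 85) + 26*(1 + 26)) = 1/(146 + 26*27) = 1/(146 + 702) = 1/848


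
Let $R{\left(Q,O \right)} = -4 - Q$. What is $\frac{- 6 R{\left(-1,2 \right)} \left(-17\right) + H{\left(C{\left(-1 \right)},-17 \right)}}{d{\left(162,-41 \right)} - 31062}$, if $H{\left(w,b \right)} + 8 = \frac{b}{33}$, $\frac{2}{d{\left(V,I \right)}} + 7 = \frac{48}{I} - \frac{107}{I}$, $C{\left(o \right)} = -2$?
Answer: $\frac{394402}{38952199} \approx 0.010125$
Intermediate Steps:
$d{\left(V,I \right)} = \frac{2}{-7 - \frac{59}{I}}$ ($d{\left(V,I \right)} = \frac{2}{-7 + \left(\frac{48}{I} - \frac{107}{I}\right)} = \frac{2}{-7 - \frac{59}{I}}$)
$H{\left(w,b \right)} = -8 + \frac{b}{33}$
$\frac{- 6 R{\left(-1,2 \right)} \left(-17\right) + H{\left(C{\left(-1 \right)},-17 \right)}}{d{\left(162,-41 \right)} - 31062} = \frac{- 6 \left(-4 - -1\right) \left(-17\right) + \left(-8 + \frac{1}{33} \left(-17\right)\right)}{\left(-2\right) \left(-41\right) \frac{1}{59 + 7 \left(-41\right)} - 31062} = \frac{- 6 \left(-4 + 1\right) \left(-17\right) - \frac{281}{33}}{\left(-2\right) \left(-41\right) \frac{1}{59 - 287} - 31062} = \frac{\left(-6\right) \left(-3\right) \left(-17\right) - \frac{281}{33}}{\left(-2\right) \left(-41\right) \frac{1}{-228} - 31062} = \frac{18 \left(-17\right) - \frac{281}{33}}{\left(-2\right) \left(-41\right) \left(- \frac{1}{228}\right) - 31062} = \frac{-306 - \frac{281}{33}}{- \frac{41}{114} - 31062} = - \frac{10379}{33 \left(- \frac{3541109}{114}\right)} = \left(- \frac{10379}{33}\right) \left(- \frac{114}{3541109}\right) = \frac{394402}{38952199}$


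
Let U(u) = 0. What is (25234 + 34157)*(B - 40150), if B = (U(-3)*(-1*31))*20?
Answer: -2384548650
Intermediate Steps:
B = 0 (B = (0*(-1*31))*20 = (0*(-31))*20 = 0*20 = 0)
(25234 + 34157)*(B - 40150) = (25234 + 34157)*(0 - 40150) = 59391*(-40150) = -2384548650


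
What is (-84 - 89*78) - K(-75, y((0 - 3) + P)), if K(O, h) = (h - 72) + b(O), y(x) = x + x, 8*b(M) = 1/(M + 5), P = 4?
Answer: -3895359/560 ≈ -6956.0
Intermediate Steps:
b(M) = 1/(8*(5 + M)) (b(M) = 1/(8*(M + 5)) = 1/(8*(5 + M)))
y(x) = 2*x
K(O, h) = -72 + h + 1/(8*(5 + O)) (K(O, h) = (h - 72) + 1/(8*(5 + O)) = (-72 + h) + 1/(8*(5 + O)) = -72 + h + 1/(8*(5 + O)))
(-84 - 89*78) - K(-75, y((0 - 3) + P)) = (-84 - 89*78) - (1/8 + (-72 + 2*((0 - 3) + 4))*(5 - 75))/(5 - 75) = (-84 - 6942) - (1/8 + (-72 + 2*(-3 + 4))*(-70))/(-70) = -7026 - (-1)*(1/8 + (-72 + 2*1)*(-70))/70 = -7026 - (-1)*(1/8 + (-72 + 2)*(-70))/70 = -7026 - (-1)*(1/8 - 70*(-70))/70 = -7026 - (-1)*(1/8 + 4900)/70 = -7026 - (-1)*39201/(70*8) = -7026 - 1*(-39201/560) = -7026 + 39201/560 = -3895359/560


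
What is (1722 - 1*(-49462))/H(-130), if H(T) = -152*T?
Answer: 3199/1235 ≈ 2.5903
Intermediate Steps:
(1722 - 1*(-49462))/H(-130) = (1722 - 1*(-49462))/((-152*(-130))) = (1722 + 49462)/19760 = 51184*(1/19760) = 3199/1235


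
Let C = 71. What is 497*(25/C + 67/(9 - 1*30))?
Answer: -4232/3 ≈ -1410.7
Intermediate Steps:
497*(25/C + 67/(9 - 1*30)) = 497*(25/71 + 67/(9 - 1*30)) = 497*(25*(1/71) + 67/(9 - 30)) = 497*(25/71 + 67/(-21)) = 497*(25/71 + 67*(-1/21)) = 497*(25/71 - 67/21) = 497*(-4232/1491) = -4232/3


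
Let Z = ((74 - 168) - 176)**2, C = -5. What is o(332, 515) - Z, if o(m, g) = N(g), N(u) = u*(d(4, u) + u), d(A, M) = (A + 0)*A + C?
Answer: 197990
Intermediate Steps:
d(A, M) = -5 + A**2 (d(A, M) = (A + 0)*A - 5 = A*A - 5 = A**2 - 5 = -5 + A**2)
N(u) = u*(11 + u) (N(u) = u*((-5 + 4**2) + u) = u*((-5 + 16) + u) = u*(11 + u))
o(m, g) = g*(11 + g)
Z = 72900 (Z = (-94 - 176)**2 = (-270)**2 = 72900)
o(332, 515) - Z = 515*(11 + 515) - 1*72900 = 515*526 - 72900 = 270890 - 72900 = 197990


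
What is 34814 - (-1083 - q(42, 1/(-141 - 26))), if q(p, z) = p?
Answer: 35939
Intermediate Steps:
34814 - (-1083 - q(42, 1/(-141 - 26))) = 34814 - (-1083 - 1*42) = 34814 - (-1083 - 42) = 34814 - 1*(-1125) = 34814 + 1125 = 35939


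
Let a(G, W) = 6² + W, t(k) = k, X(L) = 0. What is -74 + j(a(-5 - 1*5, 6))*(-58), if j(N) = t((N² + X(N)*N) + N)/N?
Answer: -2568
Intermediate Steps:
a(G, W) = 36 + W
j(N) = (N + N²)/N (j(N) = ((N² + 0*N) + N)/N = ((N² + 0) + N)/N = (N² + N)/N = (N + N²)/N)
-74 + j(a(-5 - 1*5, 6))*(-58) = -74 + (1 + (36 + 6))*(-58) = -74 + (1 + 42)*(-58) = -74 + 43*(-58) = -74 - 2494 = -2568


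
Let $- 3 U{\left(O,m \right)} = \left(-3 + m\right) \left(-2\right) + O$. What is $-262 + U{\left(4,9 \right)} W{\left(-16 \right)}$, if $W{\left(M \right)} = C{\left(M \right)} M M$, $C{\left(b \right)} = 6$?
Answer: $3834$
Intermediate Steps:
$W{\left(M \right)} = 6 M^{2}$ ($W{\left(M \right)} = 6 M M = 6 M^{2}$)
$U{\left(O,m \right)} = -2 - \frac{O}{3} + \frac{2 m}{3}$ ($U{\left(O,m \right)} = - \frac{\left(-3 + m\right) \left(-2\right) + O}{3} = - \frac{\left(6 - 2 m\right) + O}{3} = - \frac{6 + O - 2 m}{3} = -2 - \frac{O}{3} + \frac{2 m}{3}$)
$-262 + U{\left(4,9 \right)} W{\left(-16 \right)} = -262 + \left(-2 - \frac{4}{3} + \frac{2}{3} \cdot 9\right) 6 \left(-16\right)^{2} = -262 + \left(-2 - \frac{4}{3} + 6\right) 6 \cdot 256 = -262 + \frac{8}{3} \cdot 1536 = -262 + 4096 = 3834$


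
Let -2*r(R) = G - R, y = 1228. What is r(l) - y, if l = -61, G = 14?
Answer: -2531/2 ≈ -1265.5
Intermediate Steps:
r(R) = -7 + R/2 (r(R) = -(14 - R)/2 = -7 + R/2)
r(l) - y = (-7 + (1/2)*(-61)) - 1*1228 = (-7 - 61/2) - 1228 = -75/2 - 1228 = -2531/2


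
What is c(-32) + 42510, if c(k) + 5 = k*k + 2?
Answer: 43531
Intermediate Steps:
c(k) = -3 + k² (c(k) = -5 + (k*k + 2) = -5 + (k² + 2) = -5 + (2 + k²) = -3 + k²)
c(-32) + 42510 = (-3 + (-32)²) + 42510 = (-3 + 1024) + 42510 = 1021 + 42510 = 43531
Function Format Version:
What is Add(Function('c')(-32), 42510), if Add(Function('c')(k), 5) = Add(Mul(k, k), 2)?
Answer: 43531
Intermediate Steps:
Function('c')(k) = Add(-3, Pow(k, 2)) (Function('c')(k) = Add(-5, Add(Mul(k, k), 2)) = Add(-5, Add(Pow(k, 2), 2)) = Add(-5, Add(2, Pow(k, 2))) = Add(-3, Pow(k, 2)))
Add(Function('c')(-32), 42510) = Add(Add(-3, Pow(-32, 2)), 42510) = Add(Add(-3, 1024), 42510) = Add(1021, 42510) = 43531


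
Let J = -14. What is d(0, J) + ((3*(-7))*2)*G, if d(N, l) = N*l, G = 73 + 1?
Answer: -3108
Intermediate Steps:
G = 74
d(0, J) + ((3*(-7))*2)*G = 0*(-14) + ((3*(-7))*2)*74 = 0 - 21*2*74 = 0 - 42*74 = 0 - 3108 = -3108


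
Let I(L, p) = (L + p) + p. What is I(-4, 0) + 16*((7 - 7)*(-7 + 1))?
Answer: -4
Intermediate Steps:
I(L, p) = L + 2*p
I(-4, 0) + 16*((7 - 7)*(-7 + 1)) = (-4 + 2*0) + 16*((7 - 7)*(-7 + 1)) = (-4 + 0) + 16*(0*(-6)) = -4 + 16*0 = -4 + 0 = -4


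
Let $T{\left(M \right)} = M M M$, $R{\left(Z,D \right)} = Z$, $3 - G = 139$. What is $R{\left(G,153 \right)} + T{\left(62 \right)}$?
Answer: $238192$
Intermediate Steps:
$G = -136$ ($G = 3 - 139 = -136$)
$T{\left(M \right)} = M^{3}$ ($T{\left(M \right)} = M^{2} M = M^{3}$)
$R{\left(G,153 \right)} + T{\left(62 \right)} = -136 + 62^{3} = -136 + 238328 = 238192$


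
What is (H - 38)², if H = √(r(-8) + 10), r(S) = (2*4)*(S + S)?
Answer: (38 - I*√118)² ≈ 1326.0 - 825.57*I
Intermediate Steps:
r(S) = 16*S (r(S) = 8*(2*S) = 16*S)
H = I*√118 (H = √(16*(-8) + 10) = √(-128 + 10) = √(-118) = I*√118 ≈ 10.863*I)
(H - 38)² = (I*√118 - 38)² = (-38 + I*√118)²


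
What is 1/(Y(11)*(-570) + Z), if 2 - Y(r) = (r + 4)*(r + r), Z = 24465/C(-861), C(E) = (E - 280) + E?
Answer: 286/53467065 ≈ 5.3491e-6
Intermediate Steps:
C(E) = -280 + 2*E (C(E) = (-280 + E) + E = -280 + 2*E)
Z = -3495/286 (Z = 24465/(-280 + 2*(-861)) = 24465/(-280 - 1722) = 24465/(-2002) = 24465*(-1/2002) = -3495/286 ≈ -12.220)
Y(r) = 2 - 2*r*(4 + r) (Y(r) = 2 - (r + 4)*(r + r) = 2 - (4 + r)*2*r = 2 - 2*r*(4 + r))
1/(Y(11)*(-570) + Z) = 1/((2 - 8*11 - 2*11**2)*(-570) - 3495/286) = 1/((2 - 88 - 2*121)*(-570) - 3495/286) = 1/((2 - 88 - 242)*(-570) - 3495/286) = 1/(-328*(-570) - 3495/286) = 1/(186960 - 3495/286) = 1/(53467065/286) = 286/53467065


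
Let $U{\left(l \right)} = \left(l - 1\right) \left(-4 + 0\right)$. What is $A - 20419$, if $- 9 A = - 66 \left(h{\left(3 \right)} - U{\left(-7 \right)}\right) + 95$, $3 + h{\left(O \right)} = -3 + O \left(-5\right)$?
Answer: $- \frac{187364}{9} \approx -20818.0$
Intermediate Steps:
$U{\left(l \right)} = 4 - 4 l$ ($U{\left(l \right)} = \left(-1 + l\right) \left(-4\right) = 4 - 4 l$)
$h{\left(O \right)} = -6 - 5 O$ ($h{\left(O \right)} = -3 + \left(-3 + O \left(-5\right)\right) = -3 - \left(3 + 5 O\right) = -6 - 5 O$)
$A = - \frac{3593}{9}$ ($A = - \frac{- 66 \left(\left(-6 - 15\right) - \left(4 - -28\right)\right) + 95}{9} = - \frac{- 66 \left(\left(-6 - 15\right) - \left(4 + 28\right)\right) + 95}{9} = - \frac{- 66 \left(-21 - 32\right) + 95}{9} = - \frac{\left(-66\right) \left(-53\right) + 95}{9} = - \frac{3498 + 95}{9} = \left(- \frac{1}{9}\right) 3593 = - \frac{3593}{9} \approx -399.22$)
$A - 20419 = - \frac{3593}{9} - 20419 = - \frac{187364}{9}$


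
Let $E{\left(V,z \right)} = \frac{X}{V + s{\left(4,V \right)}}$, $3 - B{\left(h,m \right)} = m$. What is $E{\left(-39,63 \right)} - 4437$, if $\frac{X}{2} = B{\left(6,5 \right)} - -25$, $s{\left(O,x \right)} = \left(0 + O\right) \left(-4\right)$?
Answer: $- \frac{244081}{55} \approx -4437.8$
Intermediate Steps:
$s{\left(O,x \right)} = - 4 O$ ($s{\left(O,x \right)} = O \left(-4\right) = - 4 O$)
$B{\left(h,m \right)} = 3 - m$
$X = 46$ ($X = 2 \left(\left(3 - 5\right) - -25\right) = 2 \left(\left(3 - 5\right) + 25\right) = 2 \left(-2 + 25\right) = 2 \cdot 23 = 46$)
$E{\left(V,z \right)} = \frac{46}{-16 + V}$ ($E{\left(V,z \right)} = \frac{46}{V - 16} = \frac{46}{-16 + V}$)
$E{\left(-39,63 \right)} - 4437 = \frac{46}{-16 - 39} - 4437 = \frac{46}{-55} - 4437 = 46 \left(- \frac{1}{55}\right) - 4437 = - \frac{46}{55} - 4437 = - \frac{244081}{55}$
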